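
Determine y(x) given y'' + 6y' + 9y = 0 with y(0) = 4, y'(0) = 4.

y = 4*exp(-3*x) + 16*x*exp(-3*x)

Characteristic equation r² + 6r + 9 = 0 has discriminant (6)² - 4·(9) = 0, so r = -3 is a repeated root.
Hence y_h = (C1 + C2*x)*exp(-3*x).
Apply the initial conditions: y(0) = C1 = 4 and y'(0) = C2 - 3*C1 = 4. Solving gives C1 = 4, C2 = 16.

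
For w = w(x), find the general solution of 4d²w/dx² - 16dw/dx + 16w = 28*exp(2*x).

Divide through by 4: w'' - 4w' + 4w = 7*exp(2*x).
Characteristic equation r² - 4r + 4 = 0 has discriminant (-4)² - 4·(4) = 0, so r = 2 is a repeated root.
Hence w_h = (C1 + C2*x)*exp(2*x).
Since exp(2*x) solves the homogeneous equation (r = 2 is a root of multiplicity 2), multiply the trial by x^2. Try w_p = A*x^2*exp(2*x). Substituting into the equation and dividing by exp(2*x) gives A = 7/2, so w_p = 7*x^2*exp(2*x)/2.

w = C1*exp(2*x) + 7*x**2*exp(2*x)/2 + C2*x*exp(2*x)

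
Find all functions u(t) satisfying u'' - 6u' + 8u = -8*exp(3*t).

u = 8*exp(3*t) + C1*exp(4*t) + C2*exp(2*t)

Characteristic equation r² - 6r + 8 = 0 factors as (r - 4)(r - 2) = 0, so r = 4, 2.
Hence u_h = C1*exp(4*t) + C2*exp(2*t).
Try u_p = A*exp(3*t). Substituting into the equation and dividing by exp(3*t) gives A = 8, so u_p = 8*exp(3*t).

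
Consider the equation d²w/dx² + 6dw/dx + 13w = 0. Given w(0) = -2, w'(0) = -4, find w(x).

w = -5*exp(-3*x)*sin(2*x) - 2*cos(2*x)*exp(-3*x)

Characteristic equation r² + 6r + 13 = 0 has discriminant (6)² - 4·(13) = -16 < 0, so r = -3 ± 2i.
Hence w_h = C1*cos(2*x)*exp(-3*x) + C2*exp(-3*x)*sin(2*x).
Apply the initial conditions: w(0) = C1 = -2 and w'(0) = -3*C1 + 2*C2 = -4. Solving gives C1 = -2, C2 = -5.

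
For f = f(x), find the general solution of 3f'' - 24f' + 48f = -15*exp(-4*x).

f = -5*exp(-4*x)/64 + C1*exp(4*x) + C2*x*exp(4*x)

Divide through by 3: f'' - 8f' + 16f = -5*exp(-4*x).
Characteristic equation r² - 8r + 16 = 0 has discriminant (-8)² - 4·(16) = 0, so r = 4 is a repeated root.
Hence f_h = (C1 + C2*x)*exp(4*x).
Try f_p = A*exp(-4*x). Substituting into the equation and dividing by exp(-4*x) gives A = -5/64, so f_p = -5*exp(-4*x)/64.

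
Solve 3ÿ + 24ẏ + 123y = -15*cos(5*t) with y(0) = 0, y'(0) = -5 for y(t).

y = -25*sin(5*t)/232 - 5*cos(5*t)/116 - 199*exp(-4*t)*sin(5*t)/232 + 5*cos(5*t)*exp(-4*t)/116

Divide through by 3: y'' + 8y' + 41y = -5*cos(5*t).
Characteristic equation r² + 8r + 41 = 0 has discriminant (8)² - 4·(41) = -100 < 0, so r = -4 ± 5i.
Hence y_h = C1*cos(5*t)*exp(-4*t) + C2*exp(-4*t)*sin(5*t).
Try y_p = A*cos(5*t) + B*sin(5*t). Substituting and equating the coefficients of cos(5t) and sin(5t) gives A = -5/116, B = -25/232, so y_p = -25*sin(5*t)/232 - 5*cos(5*t)/116.
General solution: y = -25*sin(5*t)/232 - 5*cos(5*t)/116 + C1*cos(5*t)*exp(-4*t) + C2*exp(-4*t)*sin(5*t).
Apply the initial conditions: y(0) = -5/116 + C1 = 0 and y'(0) = -125/232 - 4*C1 + 5*C2 = -5. Solving gives C1 = 5/116, C2 = -199/232.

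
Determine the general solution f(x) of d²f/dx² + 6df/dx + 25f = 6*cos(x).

Characteristic equation r² + 6r + 25 = 0 has discriminant (6)² - 4·(25) = -64 < 0, so r = -3 ± 4i.
Hence f_h = C1*cos(4*x)*exp(-3*x) + C2*exp(-3*x)*sin(4*x).
Try f_p = A*cos(x) + B*sin(x). Substituting and equating the coefficients of cos(x) and sin(x) gives A = 4/17, B = 1/17, so f_p = sin(x)/17 + 4*cos(x)/17.

f = sin(x)/17 + 4*cos(x)/17 + C1*cos(4*x)*exp(-3*x) + C2*exp(-3*x)*sin(4*x)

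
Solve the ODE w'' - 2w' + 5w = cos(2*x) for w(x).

w = -4*sin(2*x)/17 + cos(2*x)/17 + C1*cos(2*x)*exp(x) + C2*exp(x)*sin(2*x)

Characteristic equation r² - 2r + 5 = 0 has discriminant (-2)² - 4·(5) = -16 < 0, so r = 1 ± 2i.
Hence w_h = C1*cos(2*x)*exp(x) + C2*exp(x)*sin(2*x).
Try w_p = A*cos(2*x) + B*sin(2*x). Substituting and equating the coefficients of cos(2x) and sin(2x) gives A = 1/17, B = -4/17, so w_p = -4*sin(2*x)/17 + cos(2*x)/17.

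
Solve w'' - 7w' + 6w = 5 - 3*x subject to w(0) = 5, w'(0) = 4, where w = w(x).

w = 1/4 - x/2 - exp(6*x)/20 + 24*exp(x)/5

Characteristic equation r² - 7r + 6 = 0 factors as (r - 1)(r - 6) = 0, so r = 1, 6.
Hence w_h = C1*exp(x) + C2*exp(6*x).
For the particular solution try w_p = A0 + A1*x. Substituting and matching coefficients of each power of x gives A0 = 1/4, A1 = -1/2, so w_p = 1/4 - x/2.
General solution: w = 1/4 - x/2 + C1*exp(x) + C2*exp(6*x).
Apply the initial conditions: w(0) = 1/4 + C1 + C2 = 5 and w'(0) = -1/2 + C1 + 6*C2 = 4. Solving gives C1 = 24/5, C2 = -1/20.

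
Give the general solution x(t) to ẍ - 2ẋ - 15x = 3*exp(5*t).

x = C1*exp(-3*t) + C2*exp(5*t) + 3*t*exp(5*t)/8

Characteristic equation r² - 2r - 15 = 0 factors as (r + 3)(r - 5) = 0, so r = -3, 5.
Hence x_h = C1*exp(-3*t) + C2*exp(5*t).
Since exp(5*t) solves the homogeneous equation (r = 5 is a root of multiplicity 1), multiply the trial by t. Try x_p = A*t*exp(5*t). Substituting into the equation and dividing by exp(5*t) gives A = 3/8, so x_p = 3*t*exp(5*t)/8.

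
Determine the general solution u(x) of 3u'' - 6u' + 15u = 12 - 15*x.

Divide through by 3: u'' - 2u' + 5u = 4 - 5*x.
Characteristic equation r² - 2r + 5 = 0 has discriminant (-2)² - 4·(5) = -16 < 0, so r = 1 ± 2i.
Hence u_h = C1*cos(2*x)*exp(x) + C2*exp(x)*sin(2*x).
For the particular solution try u_p = A0 + A1*x. Substituting and matching coefficients of each power of x gives A0 = 2/5, A1 = -1, so u_p = 2/5 - x.

u = 2/5 - x + C1*cos(2*x)*exp(x) + C2*exp(x)*sin(2*x)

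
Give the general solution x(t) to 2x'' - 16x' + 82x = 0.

x = C1*cos(5*t)*exp(4*t) + C2*exp(4*t)*sin(5*t)

Divide through by 2: x'' - 8x' + 41x = 0.
Characteristic equation r² - 8r + 41 = 0 has discriminant (-8)² - 4·(41) = -100 < 0, so r = 4 ± 5i.
Hence x_h = C1*cos(5*t)*exp(4*t) + C2*exp(4*t)*sin(5*t).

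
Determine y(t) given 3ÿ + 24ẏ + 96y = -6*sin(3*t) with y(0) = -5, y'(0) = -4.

y = -46*sin(3*t)/1105 + 48*cos(3*t)/1105 - 13287*exp(-4*t)*sin(4*t)/2210 - 5573*cos(4*t)*exp(-4*t)/1105

Divide through by 3: y'' + 8y' + 32y = -2*sin(3*t).
Characteristic equation r² + 8r + 32 = 0 has discriminant (8)² - 4·(32) = -64 < 0, so r = -4 ± 4i.
Hence y_h = C1*cos(4*t)*exp(-4*t) + C2*exp(-4*t)*sin(4*t).
Try y_p = A*cos(3*t) + B*sin(3*t). Substituting and equating the coefficients of cos(3t) and sin(3t) gives A = 48/1105, B = -46/1105, so y_p = -46*sin(3*t)/1105 + 48*cos(3*t)/1105.
General solution: y = -46*sin(3*t)/1105 + 48*cos(3*t)/1105 + C1*cos(4*t)*exp(-4*t) + C2*exp(-4*t)*sin(4*t).
Apply the initial conditions: y(0) = 48/1105 + C1 = -5 and y'(0) = -138/1105 - 4*C1 + 4*C2 = -4. Solving gives C1 = -5573/1105, C2 = -13287/2210.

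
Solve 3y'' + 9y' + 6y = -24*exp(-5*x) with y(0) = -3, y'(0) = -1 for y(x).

y = -9*exp(-x) - 2*exp(-5*x)/3 + 20*exp(-2*x)/3

Divide through by 3: y'' + 3y' + 2y = -8*exp(-5*x).
Characteristic equation r² + 3r + 2 = 0 factors as (r + 1)(r + 2) = 0, so r = -1, -2.
Hence y_h = C1*exp(-x) + C2*exp(-2*x).
Try y_p = A*exp(-5*x). Substituting into the equation and dividing by exp(-5*x) gives A = -2/3, so y_p = -2*exp(-5*x)/3.
General solution: y = -2*exp(-5*x)/3 + C1*exp(-x) + C2*exp(-2*x).
Apply the initial conditions: y(0) = -2/3 + C1 + C2 = -3 and y'(0) = 10/3 - C1 - 2*C2 = -1. Solving gives C1 = -9, C2 = 20/3.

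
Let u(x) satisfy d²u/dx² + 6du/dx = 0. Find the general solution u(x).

Characteristic equation r² + 6r = 0 factors as (r + 6)r = 0, so r = -6, 0.
Hence u_h = C1*exp(-6*x) + C2.

u = C2 + C1*exp(-6*x)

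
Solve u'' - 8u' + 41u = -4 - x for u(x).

Characteristic equation r² - 8r + 41 = 0 has discriminant (-8)² - 4·(41) = -100 < 0, so r = 4 ± 5i.
Hence u_h = C1*cos(5*x)*exp(4*x) + C2*exp(4*x)*sin(5*x).
For the particular solution try u_p = A0 + A1*x. Substituting and matching coefficients of each power of x gives A0 = -172/1681, A1 = -1/41, so u_p = -172/1681 - x/41.

u = -172/1681 - x/41 + C1*cos(5*x)*exp(4*x) + C2*exp(4*x)*sin(5*x)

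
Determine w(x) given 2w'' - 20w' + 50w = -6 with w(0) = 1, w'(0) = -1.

w = -3/25 + 28*exp(5*x)/25 - 33*x*exp(5*x)/5

Divide through by 2: w'' - 10w' + 25w = -3.
Characteristic equation r² - 10r + 25 = 0 has discriminant (-10)² - 4·(25) = 0, so r = 5 is a repeated root.
Hence w_h = (C1 + C2*x)*exp(5*x).
For the particular solution try w_p = A0. Substituting and matching coefficients of each power of x gives A0 = -3/25, so w_p = -3/25.
General solution: w = -3/25 + C1*exp(5*x) + C2*x*exp(5*x).
Apply the initial conditions: w(0) = -3/25 + C1 = 1 and w'(0) = C2 + 5*C1 = -1. Solving gives C1 = 28/25, C2 = -33/5.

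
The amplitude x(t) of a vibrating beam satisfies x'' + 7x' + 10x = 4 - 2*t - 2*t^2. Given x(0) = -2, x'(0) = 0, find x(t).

Characteristic equation r² + 7r + 10 = 0 factors as (r + 5)(r + 2) = 0, so r = -5, -2.
Hence x_h = C1*exp(-5*t) + C2*exp(-2*t).
For the particular solution try x_p = A0 + A1*t + A2*t^2. Substituting and matching coefficients of each power of t gives A0 = 48/125, A1 = 2/25, A2 = -1/5, so x_p = 48/125 - t^2/5 + 2*t/25.
General solution: x = 48/125 - t^2/5 + 2*t/25 + C1*exp(-5*t) + C2*exp(-2*t).
Apply the initial conditions: x(0) = 48/125 + C1 + C2 = -2 and x'(0) = 2/25 - 5*C1 - 2*C2 = 0. Solving gives C1 = 202/125, C2 = -4.

x = 48/125 - 4*exp(-2*t) - t**2/5 + 2*t/25 + 202*exp(-5*t)/125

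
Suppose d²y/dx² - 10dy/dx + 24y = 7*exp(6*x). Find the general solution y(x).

y = C1*exp(6*x) + C2*exp(4*x) + 7*x*exp(6*x)/2

Characteristic equation r² - 10r + 24 = 0 factors as (r - 6)(r - 4) = 0, so r = 6, 4.
Hence y_h = C1*exp(6*x) + C2*exp(4*x).
Since exp(6*x) solves the homogeneous equation (r = 6 is a root of multiplicity 1), multiply the trial by x. Try y_p = A*x*exp(6*x). Substituting into the equation and dividing by exp(6*x) gives A = 7/2, so y_p = 7*x*exp(6*x)/2.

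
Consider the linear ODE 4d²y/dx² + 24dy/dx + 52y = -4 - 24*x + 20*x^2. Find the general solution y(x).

y = 529/2197 - 138*x/169 + 5*x**2/13 + C1*cos(2*x)*exp(-3*x) + C2*exp(-3*x)*sin(2*x)

Divide through by 4: y'' + 6y' + 13y = -1 - 6*x + 5*x^2.
Characteristic equation r² + 6r + 13 = 0 has discriminant (6)² - 4·(13) = -16 < 0, so r = -3 ± 2i.
Hence y_h = C1*cos(2*x)*exp(-3*x) + C2*exp(-3*x)*sin(2*x).
For the particular solution try y_p = A0 + A1*x + A2*x^2. Substituting and matching coefficients of each power of x gives A0 = 529/2197, A1 = -138/169, A2 = 5/13, so y_p = 529/2197 - 138*x/169 + 5*x^2/13.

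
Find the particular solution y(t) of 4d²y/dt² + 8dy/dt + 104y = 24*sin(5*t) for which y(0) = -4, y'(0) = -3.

Divide through by 4: y'' + 2y' + 26y = 6*sin(5*t).
Characteristic equation r² + 2r + 26 = 0 has discriminant (2)² - 4·(26) = -100 < 0, so r = -1 ± 5i.
Hence y_h = C1*cos(5*t)*exp(-t) + C2*exp(-t)*sin(5*t).
Try y_p = A*cos(5*t) + B*sin(5*t). Substituting and equating the coefficients of cos(5t) and sin(5t) gives A = -60/101, B = 6/101, so y_p = -60*cos(5*t)/101 + 6*sin(5*t)/101.
General solution: y = -60*cos(5*t)/101 + 6*sin(5*t)/101 + C1*cos(5*t)*exp(-t) + C2*exp(-t)*sin(5*t).
Apply the initial conditions: y(0) = -60/101 + C1 = -4 and y'(0) = 30/101 - C1 + 5*C2 = -3. Solving gives C1 = -344/101, C2 = -677/505.

y = -60*cos(5*t)/101 + 6*sin(5*t)/101 - 677*exp(-t)*sin(5*t)/505 - 344*cos(5*t)*exp(-t)/101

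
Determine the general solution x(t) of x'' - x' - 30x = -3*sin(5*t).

Characteristic equation r² - r - 30 = 0 factors as (r - 6)(r + 5) = 0, so r = 6, -5.
Hence x_h = C1*exp(6*t) + C2*exp(-5*t).
Try x_p = A*cos(5*t) + B*sin(5*t). Substituting and equating the coefficients of cos(5t) and sin(5t) gives A = -3/610, B = 33/610, so x_p = -3*cos(5*t)/610 + 33*sin(5*t)/610.

x = -3*cos(5*t)/610 + 33*sin(5*t)/610 + C1*exp(6*t) + C2*exp(-5*t)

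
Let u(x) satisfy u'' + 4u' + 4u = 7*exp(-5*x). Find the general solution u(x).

Characteristic equation r² + 4r + 4 = 0 has discriminant (4)² - 4·(4) = 0, so r = -2 is a repeated root.
Hence u_h = (C1 + C2*x)*exp(-2*x).
Try u_p = A*exp(-5*x). Substituting into the equation and dividing by exp(-5*x) gives A = 7/9, so u_p = 7*exp(-5*x)/9.

u = 7*exp(-5*x)/9 + C1*exp(-2*x) + C2*x*exp(-2*x)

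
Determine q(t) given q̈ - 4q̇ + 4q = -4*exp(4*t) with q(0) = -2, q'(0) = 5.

q = -exp(2*t) - exp(4*t) + 11*t*exp(2*t)

Characteristic equation r² - 4r + 4 = 0 has discriminant (-4)² - 4·(4) = 0, so r = 2 is a repeated root.
Hence q_h = (C1 + C2*t)*exp(2*t).
Try q_p = A*exp(4*t). Substituting into the equation and dividing by exp(4*t) gives A = -1, so q_p = -exp(4*t).
General solution: q = -exp(4*t) + C1*exp(2*t) + C2*t*exp(2*t).
Apply the initial conditions: q(0) = -1 + C1 = -2 and q'(0) = -4 + C2 + 2*C1 = 5. Solving gives C1 = -1, C2 = 11.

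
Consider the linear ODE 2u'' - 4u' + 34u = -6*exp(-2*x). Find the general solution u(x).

u = -3*exp(-2*x)/25 + C1*cos(4*x)*exp(x) + C2*exp(x)*sin(4*x)

Divide through by 2: u'' - 2u' + 17u = -3*exp(-2*x).
Characteristic equation r² - 2r + 17 = 0 has discriminant (-2)² - 4·(17) = -64 < 0, so r = 1 ± 4i.
Hence u_h = C1*cos(4*x)*exp(x) + C2*exp(x)*sin(4*x).
Try u_p = A*exp(-2*x). Substituting into the equation and dividing by exp(-2*x) gives A = -3/25, so u_p = -3*exp(-2*x)/25.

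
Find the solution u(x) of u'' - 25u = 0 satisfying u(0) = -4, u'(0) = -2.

u = -11*exp(5*x)/5 - 9*exp(-5*x)/5

Characteristic equation r² - 25 = 0 factors as (r - 5)(r + 5) = 0, so r = 5, -5.
Hence u_h = C1*exp(5*x) + C2*exp(-5*x).
Apply the initial conditions: u(0) = C1 + C2 = -4 and u'(0) = -5*C2 + 5*C1 = -2. Solving gives C1 = -11/5, C2 = -9/5.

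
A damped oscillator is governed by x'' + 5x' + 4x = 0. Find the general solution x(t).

x = C1*exp(-4*t) + C2*exp(-t)

Characteristic equation r² + 5r + 4 = 0 factors as (r + 4)(r + 1) = 0, so r = -4, -1.
Hence x_h = C1*exp(-4*t) + C2*exp(-t).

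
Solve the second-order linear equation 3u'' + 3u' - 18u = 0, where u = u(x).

u = C1*exp(-3*x) + C2*exp(2*x)

Divide through by 3: u'' + u' - 6u = 0.
Characteristic equation r² + r - 6 = 0 factors as (r + 3)(r - 2) = 0, so r = -3, 2.
Hence u_h = C1*exp(-3*x) + C2*exp(2*x).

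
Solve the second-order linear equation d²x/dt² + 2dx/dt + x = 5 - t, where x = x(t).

Characteristic equation r² + 2r + 1 = 0 has discriminant (2)² - 4·(1) = 0, so r = -1 is a repeated root.
Hence x_h = (C1 + C2*t)*exp(-t).
For the particular solution try x_p = A0 + A1*t. Substituting and matching coefficients of each power of t gives A0 = 7, A1 = -1, so x_p = 7 - t.

x = 7 - t + C1*exp(-t) + C2*t*exp(-t)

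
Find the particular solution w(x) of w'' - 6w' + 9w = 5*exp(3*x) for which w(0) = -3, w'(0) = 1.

w = -3*exp(3*x) + 10*x*exp(3*x) + 5*x**2*exp(3*x)/2

Characteristic equation r² - 6r + 9 = 0 has discriminant (-6)² - 4·(9) = 0, so r = 3 is a repeated root.
Hence w_h = (C1 + C2*x)*exp(3*x).
Since exp(3*x) solves the homogeneous equation (r = 3 is a root of multiplicity 2), multiply the trial by x^2. Try w_p = A*x^2*exp(3*x). Substituting into the equation and dividing by exp(3*x) gives A = 5/2, so w_p = 5*x^2*exp(3*x)/2.
General solution: w = C1*exp(3*x) + 5*x^2*exp(3*x)/2 + C2*x*exp(3*x).
Apply the initial conditions: w(0) = C1 = -3 and w'(0) = C2 + 3*C1 = 1. Solving gives C1 = -3, C2 = 10.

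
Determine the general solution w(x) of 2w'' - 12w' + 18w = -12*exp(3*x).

Divide through by 2: w'' - 6w' + 9w = -6*exp(3*x).
Characteristic equation r² - 6r + 9 = 0 has discriminant (-6)² - 4·(9) = 0, so r = 3 is a repeated root.
Hence w_h = (C1 + C2*x)*exp(3*x).
Since exp(3*x) solves the homogeneous equation (r = 3 is a root of multiplicity 2), multiply the trial by x^2. Try w_p = A*x^2*exp(3*x). Substituting into the equation and dividing by exp(3*x) gives A = -3, so w_p = -3*x^2*exp(3*x).

w = C1*exp(3*x) - 3*x**2*exp(3*x) + C2*x*exp(3*x)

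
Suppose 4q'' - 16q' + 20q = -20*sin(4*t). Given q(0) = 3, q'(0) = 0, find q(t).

q = -80*cos(4*t)/377 + 55*sin(4*t)/377 - 2642*exp(2*t)*sin(t)/377 + 1211*cos(t)*exp(2*t)/377

Divide through by 4: q'' - 4q' + 5q = -5*sin(4*t).
Characteristic equation r² - 4r + 5 = 0 has discriminant (-4)² - 4·(5) = -4 < 0, so r = 2 ± i.
Hence q_h = C1*cos(t)*exp(2*t) + C2*exp(2*t)*sin(t).
Try q_p = A*cos(4*t) + B*sin(4*t). Substituting and equating the coefficients of cos(4t) and sin(4t) gives A = -80/377, B = 55/377, so q_p = -80*cos(4*t)/377 + 55*sin(4*t)/377.
General solution: q = -80*cos(4*t)/377 + 55*sin(4*t)/377 + C1*cos(t)*exp(2*t) + C2*exp(2*t)*sin(t).
Apply the initial conditions: q(0) = -80/377 + C1 = 3 and q'(0) = 220/377 + C2 + 2*C1 = 0. Solving gives C1 = 1211/377, C2 = -2642/377.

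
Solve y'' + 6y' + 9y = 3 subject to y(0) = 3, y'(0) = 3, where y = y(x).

Characteristic equation r² + 6r + 9 = 0 has discriminant (6)² - 4·(9) = 0, so r = -3 is a repeated root.
Hence y_h = (C1 + C2*x)*exp(-3*x).
For the particular solution try y_p = A0. Substituting and matching coefficients of each power of x gives A0 = 1/3, so y_p = 1/3.
General solution: y = 1/3 + C1*exp(-3*x) + C2*x*exp(-3*x).
Apply the initial conditions: y(0) = 1/3 + C1 = 3 and y'(0) = C2 - 3*C1 = 3. Solving gives C1 = 8/3, C2 = 11.

y = 1/3 + 8*exp(-3*x)/3 + 11*x*exp(-3*x)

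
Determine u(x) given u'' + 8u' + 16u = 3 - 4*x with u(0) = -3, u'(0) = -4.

Characteristic equation r² + 8r + 16 = 0 has discriminant (8)² - 4·(16) = 0, so r = -4 is a repeated root.
Hence u_h = (C1 + C2*x)*exp(-4*x).
For the particular solution try u_p = A0 + A1*x. Substituting and matching coefficients of each power of x gives A0 = 5/16, A1 = -1/4, so u_p = 5/16 - x/4.
General solution: u = 5/16 - x/4 + C1*exp(-4*x) + C2*x*exp(-4*x).
Apply the initial conditions: u(0) = 5/16 + C1 = -3 and u'(0) = -1/4 + C2 - 4*C1 = -4. Solving gives C1 = -53/16, C2 = -17.

u = 5/16 - 53*exp(-4*x)/16 - x/4 - 17*x*exp(-4*x)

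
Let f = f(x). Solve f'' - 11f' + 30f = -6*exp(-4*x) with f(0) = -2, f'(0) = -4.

f = -22*exp(5*x)/3 - exp(-4*x)/15 + 27*exp(6*x)/5

Characteristic equation r² - 11r + 30 = 0 factors as (r - 5)(r - 6) = 0, so r = 5, 6.
Hence f_h = C1*exp(5*x) + C2*exp(6*x).
Try f_p = A*exp(-4*x). Substituting into the equation and dividing by exp(-4*x) gives A = -1/15, so f_p = -exp(-4*x)/15.
General solution: f = -exp(-4*x)/15 + C1*exp(5*x) + C2*exp(6*x).
Apply the initial conditions: f(0) = -1/15 + C1 + C2 = -2 and f'(0) = 4/15 + 5*C1 + 6*C2 = -4. Solving gives C1 = -22/3, C2 = 27/5.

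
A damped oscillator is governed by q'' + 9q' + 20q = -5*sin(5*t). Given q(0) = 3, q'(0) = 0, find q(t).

Characteristic equation r² + 9r + 20 = 0 factors as (r + 4)(r + 5) = 0, so r = -4, -5.
Hence q_h = C1*exp(-4*t) + C2*exp(-5*t).
Try q_p = A*cos(5*t) + B*sin(5*t). Substituting and equating the coefficients of cos(5t) and sin(5t) gives A = 9/82, B = 1/82, so q_p = sin(5*t)/82 + 9*cos(5*t)/82.
General solution: q = sin(5*t)/82 + 9*cos(5*t)/82 + C1*exp(-4*t) + C2*exp(-5*t).
Apply the initial conditions: q(0) = 9/82 + C1 + C2 = 3 and q'(0) = 5/82 - 5*C2 - 4*C1 = 0. Solving gives C1 = 590/41, C2 = -23/2.

q = -23*exp(-5*t)/2 + sin(5*t)/82 + 9*cos(5*t)/82 + 590*exp(-4*t)/41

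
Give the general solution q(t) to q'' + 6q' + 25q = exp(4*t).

Characteristic equation r² + 6r + 25 = 0 has discriminant (6)² - 4·(25) = -64 < 0, so r = -3 ± 4i.
Hence q_h = C1*cos(4*t)*exp(-3*t) + C2*exp(-3*t)*sin(4*t).
Try q_p = A*exp(4*t). Substituting into the equation and dividing by exp(4*t) gives A = 1/65, so q_p = exp(4*t)/65.

q = exp(4*t)/65 + C1*cos(4*t)*exp(-3*t) + C2*exp(-3*t)*sin(4*t)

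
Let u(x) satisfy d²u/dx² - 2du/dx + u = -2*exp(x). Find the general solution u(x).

u = C1*exp(x) - x**2*exp(x) + C2*x*exp(x)

Characteristic equation r² - 2r + 1 = 0 has discriminant (-2)² - 4·(1) = 0, so r = 1 is a repeated root.
Hence u_h = (C1 + C2*x)*exp(x).
Since exp(x) solves the homogeneous equation (r = 1 is a root of multiplicity 2), multiply the trial by x^2. Try u_p = A*x^2*exp(x). Substituting into the equation and dividing by exp(x) gives A = -1, so u_p = -x^2*exp(x).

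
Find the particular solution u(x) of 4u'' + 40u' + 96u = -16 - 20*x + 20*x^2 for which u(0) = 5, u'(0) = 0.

u = -43/1728 - 553*exp(-6*x)/54 - 55*x/144 + 5*x**2/24 + 977*exp(-4*x)/64

Divide through by 4: u'' + 10u' + 24u = -4 - 5*x + 5*x^2.
Characteristic equation r² + 10r + 24 = 0 factors as (r + 4)(r + 6) = 0, so r = -4, -6.
Hence u_h = C1*exp(-4*x) + C2*exp(-6*x).
For the particular solution try u_p = A0 + A1*x + A2*x^2. Substituting and matching coefficients of each power of x gives A0 = -43/1728, A1 = -55/144, A2 = 5/24, so u_p = -43/1728 - 55*x/144 + 5*x^2/24.
General solution: u = -43/1728 - 55*x/144 + 5*x^2/24 + C1*exp(-4*x) + C2*exp(-6*x).
Apply the initial conditions: u(0) = -43/1728 + C1 + C2 = 5 and u'(0) = -55/144 - 6*C2 - 4*C1 = 0. Solving gives C1 = 977/64, C2 = -553/54.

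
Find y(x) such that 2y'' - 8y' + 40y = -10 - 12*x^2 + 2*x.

y = -117/500 - 7*x/100 - 3*x**2/10 + C1*cos(4*x)*exp(2*x) + C2*exp(2*x)*sin(4*x)

Divide through by 2: y'' - 4y' + 20y = -5 + x - 6*x^2.
Characteristic equation r² - 4r + 20 = 0 has discriminant (-4)² - 4·(20) = -64 < 0, so r = 2 ± 4i.
Hence y_h = C1*cos(4*x)*exp(2*x) + C2*exp(2*x)*sin(4*x).
For the particular solution try y_p = A0 + A1*x + A2*x^2. Substituting and matching coefficients of each power of x gives A0 = -117/500, A1 = -7/100, A2 = -3/10, so y_p = -117/500 - 7*x/100 - 3*x^2/10.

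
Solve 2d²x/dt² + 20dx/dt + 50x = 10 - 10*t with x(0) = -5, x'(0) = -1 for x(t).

Divide through by 2: x'' + 10x' + 25x = 5 - 5*t.
Characteristic equation r² + 10r + 25 = 0 has discriminant (10)² - 4·(25) = 0, so r = -5 is a repeated root.
Hence x_h = (C1 + C2*t)*exp(-5*t).
For the particular solution try x_p = A0 + A1*t. Substituting and matching coefficients of each power of t gives A0 = 7/25, A1 = -1/5, so x_p = 7/25 - t/5.
General solution: x = 7/25 - t/5 + C1*exp(-5*t) + C2*t*exp(-5*t).
Apply the initial conditions: x(0) = 7/25 + C1 = -5 and x'(0) = -1/5 + C2 - 5*C1 = -1. Solving gives C1 = -132/25, C2 = -136/5.

x = 7/25 - 132*exp(-5*t)/25 - t/5 - 136*t*exp(-5*t)/5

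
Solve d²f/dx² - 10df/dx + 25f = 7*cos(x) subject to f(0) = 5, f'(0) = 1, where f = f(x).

f = -35*sin(x)/338 + 42*cos(x)/169 + 803*exp(5*x)/169 - 589*x*exp(5*x)/26

Characteristic equation r² - 10r + 25 = 0 has discriminant (-10)² - 4·(25) = 0, so r = 5 is a repeated root.
Hence f_h = (C1 + C2*x)*exp(5*x).
Try f_p = A*cos(x) + B*sin(x). Substituting and equating the coefficients of cos(x) and sin(x) gives A = 42/169, B = -35/338, so f_p = -35*sin(x)/338 + 42*cos(x)/169.
General solution: f = -35*sin(x)/338 + 42*cos(x)/169 + C1*exp(5*x) + C2*x*exp(5*x).
Apply the initial conditions: f(0) = 42/169 + C1 = 5 and f'(0) = -35/338 + C2 + 5*C1 = 1. Solving gives C1 = 803/169, C2 = -589/26.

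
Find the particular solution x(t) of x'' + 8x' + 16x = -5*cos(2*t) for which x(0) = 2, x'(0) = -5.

x = -3*cos(2*t)/20 - sin(2*t)/5 + 43*exp(-4*t)/20 + 4*t*exp(-4*t)

Characteristic equation r² + 8r + 16 = 0 has discriminant (8)² - 4·(16) = 0, so r = -4 is a repeated root.
Hence x_h = (C1 + C2*t)*exp(-4*t).
Try x_p = A*cos(2*t) + B*sin(2*t). Substituting and equating the coefficients of cos(2t) and sin(2t) gives A = -3/20, B = -1/5, so x_p = -3*cos(2*t)/20 - sin(2*t)/5.
General solution: x = -3*cos(2*t)/20 - sin(2*t)/5 + C1*exp(-4*t) + C2*t*exp(-4*t).
Apply the initial conditions: x(0) = -3/20 + C1 = 2 and x'(0) = -2/5 + C2 - 4*C1 = -5. Solving gives C1 = 43/20, C2 = 4.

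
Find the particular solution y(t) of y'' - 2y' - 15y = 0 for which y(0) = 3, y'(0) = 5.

Characteristic equation r² - 2r - 15 = 0 factors as (r - 5)(r + 3) = 0, so r = 5, -3.
Hence y_h = C1*exp(5*t) + C2*exp(-3*t).
Apply the initial conditions: y(0) = C1 + C2 = 3 and y'(0) = -3*C2 + 5*C1 = 5. Solving gives C1 = 7/4, C2 = 5/4.

y = 5*exp(-3*t)/4 + 7*exp(5*t)/4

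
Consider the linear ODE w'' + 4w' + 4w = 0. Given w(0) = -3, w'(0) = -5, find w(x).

w = -3*exp(-2*x) - 11*x*exp(-2*x)

Characteristic equation r² + 4r + 4 = 0 has discriminant (4)² - 4·(4) = 0, so r = -2 is a repeated root.
Hence w_h = (C1 + C2*x)*exp(-2*x).
Apply the initial conditions: w(0) = C1 = -3 and w'(0) = C2 - 2*C1 = -5. Solving gives C1 = -3, C2 = -11.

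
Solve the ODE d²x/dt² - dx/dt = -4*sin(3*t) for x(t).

x = C2 - 2*cos(3*t)/15 + 2*sin(3*t)/5 + C1*exp(t)

Characteristic equation r² - r = 0 factors as (r - 1)r = 0, so r = 1, 0.
Hence x_h = C1*exp(t) + C2.
Try x_p = A*cos(3*t) + B*sin(3*t). Substituting and equating the coefficients of cos(3t) and sin(3t) gives A = -2/15, B = 2/5, so x_p = -2*cos(3*t)/15 + 2*sin(3*t)/5.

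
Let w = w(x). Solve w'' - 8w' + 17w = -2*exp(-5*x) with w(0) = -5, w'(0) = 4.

Characteristic equation r² - 8r + 17 = 0 has discriminant (-8)² - 4·(17) = -4 < 0, so r = 4 ± i.
Hence w_h = C1*cos(x)*exp(4*x) + C2*exp(4*x)*sin(x).
Try w_p = A*exp(-5*x). Substituting into the equation and dividing by exp(-5*x) gives A = -1/41, so w_p = -exp(-5*x)/41.
General solution: w = -exp(-5*x)/41 + C1*cos(x)*exp(4*x) + C2*exp(4*x)*sin(x).
Apply the initial conditions: w(0) = -1/41 + C1 = -5 and w'(0) = 5/41 + C2 + 4*C1 = 4. Solving gives C1 = -204/41, C2 = 975/41.

w = -exp(-5*x)/41 - 204*cos(x)*exp(4*x)/41 + 975*exp(4*x)*sin(x)/41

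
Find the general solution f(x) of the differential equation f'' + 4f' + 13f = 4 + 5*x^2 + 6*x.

f = 394/2197 + 5*x**2/13 + 38*x/169 + C1*cos(3*x)*exp(-2*x) + C2*exp(-2*x)*sin(3*x)

Characteristic equation r² + 4r + 13 = 0 has discriminant (4)² - 4·(13) = -36 < 0, so r = -2 ± 3i.
Hence f_h = C1*cos(3*x)*exp(-2*x) + C2*exp(-2*x)*sin(3*x).
For the particular solution try f_p = A0 + A1*x + A2*x^2. Substituting and matching coefficients of each power of x gives A0 = 394/2197, A1 = 38/169, A2 = 5/13, so f_p = 394/2197 + 5*x^2/13 + 38*x/169.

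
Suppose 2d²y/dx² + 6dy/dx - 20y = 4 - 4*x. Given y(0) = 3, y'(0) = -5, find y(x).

y = -7/50 + x/5 + 3*exp(2*x)/2 + 41*exp(-5*x)/25

Divide through by 2: y'' + 3y' - 10y = 2 - 2*x.
Characteristic equation r² + 3r - 10 = 0 factors as (r + 5)(r - 2) = 0, so r = -5, 2.
Hence y_h = C1*exp(-5*x) + C2*exp(2*x).
For the particular solution try y_p = A0 + A1*x. Substituting and matching coefficients of each power of x gives A0 = -7/50, A1 = 1/5, so y_p = -7/50 + x/5.
General solution: y = -7/50 + x/5 + C1*exp(-5*x) + C2*exp(2*x).
Apply the initial conditions: y(0) = -7/50 + C1 + C2 = 3 and y'(0) = 1/5 - 5*C1 + 2*C2 = -5. Solving gives C1 = 41/25, C2 = 3/2.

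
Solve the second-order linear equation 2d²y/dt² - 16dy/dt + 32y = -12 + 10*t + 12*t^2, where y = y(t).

y = -5/64 + 3*t**2/8 + 11*t/16 + C1*exp(4*t) + C2*t*exp(4*t)

Divide through by 2: y'' - 8y' + 16y = -6 + 5*t + 6*t^2.
Characteristic equation r² - 8r + 16 = 0 has discriminant (-8)² - 4·(16) = 0, so r = 4 is a repeated root.
Hence y_h = (C1 + C2*t)*exp(4*t).
For the particular solution try y_p = A0 + A1*t + A2*t^2. Substituting and matching coefficients of each power of t gives A0 = -5/64, A1 = 11/16, A2 = 3/8, so y_p = -5/64 + 3*t^2/8 + 11*t/16.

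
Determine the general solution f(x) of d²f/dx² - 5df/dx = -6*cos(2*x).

f = C2 + 6*cos(2*x)/29 + 15*sin(2*x)/29 + C1*exp(5*x)

Characteristic equation r² - 5r = 0 factors as (r - 5)r = 0, so r = 5, 0.
Hence f_h = C1*exp(5*x) + C2.
Try f_p = A*cos(2*x) + B*sin(2*x). Substituting and equating the coefficients of cos(2x) and sin(2x) gives A = 6/29, B = 15/29, so f_p = 6*cos(2*x)/29 + 15*sin(2*x)/29.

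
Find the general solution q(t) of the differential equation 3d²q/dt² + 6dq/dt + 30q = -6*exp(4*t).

Divide through by 3: q'' + 2q' + 10q = -2*exp(4*t).
Characteristic equation r² + 2r + 10 = 0 has discriminant (2)² - 4·(10) = -36 < 0, so r = -1 ± 3i.
Hence q_h = C1*cos(3*t)*exp(-t) + C2*exp(-t)*sin(3*t).
Try q_p = A*exp(4*t). Substituting into the equation and dividing by exp(4*t) gives A = -1/17, so q_p = -exp(4*t)/17.

q = -exp(4*t)/17 + C1*cos(3*t)*exp(-t) + C2*exp(-t)*sin(3*t)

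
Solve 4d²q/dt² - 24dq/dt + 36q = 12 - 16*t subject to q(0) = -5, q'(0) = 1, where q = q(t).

q = 1/27 - 136*exp(3*t)/27 - 4*t/9 + 149*t*exp(3*t)/9

Divide through by 4: q'' - 6q' + 9q = 3 - 4*t.
Characteristic equation r² - 6r + 9 = 0 has discriminant (-6)² - 4·(9) = 0, so r = 3 is a repeated root.
Hence q_h = (C1 + C2*t)*exp(3*t).
For the particular solution try q_p = A0 + A1*t. Substituting and matching coefficients of each power of t gives A0 = 1/27, A1 = -4/9, so q_p = 1/27 - 4*t/9.
General solution: q = 1/27 - 4*t/9 + C1*exp(3*t) + C2*t*exp(3*t).
Apply the initial conditions: q(0) = 1/27 + C1 = -5 and q'(0) = -4/9 + C2 + 3*C1 = 1. Solving gives C1 = -136/27, C2 = 149/9.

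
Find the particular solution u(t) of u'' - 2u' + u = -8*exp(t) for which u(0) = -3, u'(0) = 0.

u = -3*exp(t) - 4*t**2*exp(t) + 3*t*exp(t)

Characteristic equation r² - 2r + 1 = 0 has discriminant (-2)² - 4·(1) = 0, so r = 1 is a repeated root.
Hence u_h = (C1 + C2*t)*exp(t).
Since exp(t) solves the homogeneous equation (r = 1 is a root of multiplicity 2), multiply the trial by t^2. Try u_p = A*t^2*exp(t). Substituting into the equation and dividing by exp(t) gives A = -4, so u_p = -4*t^2*exp(t).
General solution: u = C1*exp(t) - 4*t^2*exp(t) + C2*t*exp(t).
Apply the initial conditions: u(0) = C1 = -3 and u'(0) = C1 + C2 = 0. Solving gives C1 = -3, C2 = 3.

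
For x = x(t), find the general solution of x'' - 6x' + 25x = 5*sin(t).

x = 5*cos(t)/102 + 10*sin(t)/51 + C1*cos(4*t)*exp(3*t) + C2*exp(3*t)*sin(4*t)

Characteristic equation r² - 6r + 25 = 0 has discriminant (-6)² - 4·(25) = -64 < 0, so r = 3 ± 4i.
Hence x_h = C1*cos(4*t)*exp(3*t) + C2*exp(3*t)*sin(4*t).
Try x_p = A*cos(t) + B*sin(t). Substituting and equating the coefficients of cos(t) and sin(t) gives A = 5/102, B = 10/51, so x_p = 5*cos(t)/102 + 10*sin(t)/51.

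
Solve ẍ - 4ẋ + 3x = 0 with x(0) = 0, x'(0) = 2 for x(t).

x = -exp(t) + exp(3*t)

Characteristic equation r² - 4r + 3 = 0 factors as (r - 1)(r - 3) = 0, so r = 1, 3.
Hence x_h = C1*exp(t) + C2*exp(3*t).
Apply the initial conditions: x(0) = C1 + C2 = 0 and x'(0) = C1 + 3*C2 = 2. Solving gives C1 = -1, C2 = 1.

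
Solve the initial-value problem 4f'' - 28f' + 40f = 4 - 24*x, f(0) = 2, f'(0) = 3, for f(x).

f = -8/25 - 26*exp(5*x)/75 - 3*x/5 + 8*exp(2*x)/3

Divide through by 4: f'' - 7f' + 10f = 1 - 6*x.
Characteristic equation r² - 7r + 10 = 0 factors as (r - 5)(r - 2) = 0, so r = 5, 2.
Hence f_h = C1*exp(5*x) + C2*exp(2*x).
For the particular solution try f_p = A0 + A1*x. Substituting and matching coefficients of each power of x gives A0 = -8/25, A1 = -3/5, so f_p = -8/25 - 3*x/5.
General solution: f = -8/25 - 3*x/5 + C1*exp(5*x) + C2*exp(2*x).
Apply the initial conditions: f(0) = -8/25 + C1 + C2 = 2 and f'(0) = -3/5 + 2*C2 + 5*C1 = 3. Solving gives C1 = -26/75, C2 = 8/3.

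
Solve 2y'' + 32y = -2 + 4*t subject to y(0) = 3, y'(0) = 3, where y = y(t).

y = -1/16 + t/8 + 23*sin(4*t)/32 + 49*cos(4*t)/16

Divide through by 2: y'' + 16y = -1 + 2*t.
Characteristic equation r² + 16 = 0 has discriminant (0)² - 4·(16) = -64 < 0, so r = ± 4i.
Hence y_h = C1*cos(4*t) + C2*sin(4*t).
For the particular solution try y_p = A0 + A1*t. Substituting and matching coefficients of each power of t gives A0 = -1/16, A1 = 1/8, so y_p = -1/16 + t/8.
General solution: y = -1/16 + t/8 + C1*cos(4*t) + C2*sin(4*t).
Apply the initial conditions: y(0) = -1/16 + C1 = 3 and y'(0) = 1/8 + 4*C2 = 3. Solving gives C1 = 49/16, C2 = 23/32.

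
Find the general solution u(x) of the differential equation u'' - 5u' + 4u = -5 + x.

u = -15/16 + x/4 + C1*exp(4*x) + C2*exp(x)

Characteristic equation r² - 5r + 4 = 0 factors as (r - 4)(r - 1) = 0, so r = 4, 1.
Hence u_h = C1*exp(4*x) + C2*exp(x).
For the particular solution try u_p = A0 + A1*x. Substituting and matching coefficients of each power of x gives A0 = -15/16, A1 = 1/4, so u_p = -15/16 + x/4.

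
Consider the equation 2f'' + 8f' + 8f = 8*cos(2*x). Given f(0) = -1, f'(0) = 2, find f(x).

f = sin(2*x)/2 - exp(-2*x) - x*exp(-2*x)

Divide through by 2: f'' + 4f' + 4f = 4*cos(2*x).
Characteristic equation r² + 4r + 4 = 0 has discriminant (4)² - 4·(4) = 0, so r = -2 is a repeated root.
Hence f_h = (C1 + C2*x)*exp(-2*x).
Try f_p = A*cos(2*x) + B*sin(2*x). Substituting and equating the coefficients of cos(2x) and sin(2x) gives A = 0, B = 1/2, so f_p = sin(2*x)/2.
General solution: f = sin(2*x)/2 + C1*exp(-2*x) + C2*x*exp(-2*x).
Apply the initial conditions: f(0) = C1 = -1 and f'(0) = 1 + C2 - 2*C1 = 2. Solving gives C1 = -1, C2 = -1.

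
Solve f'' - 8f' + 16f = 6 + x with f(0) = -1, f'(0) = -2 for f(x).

Characteristic equation r² - 8r + 16 = 0 has discriminant (-8)² - 4·(16) = 0, so r = 4 is a repeated root.
Hence f_h = (C1 + C2*x)*exp(4*x).
For the particular solution try f_p = A0 + A1*x. Substituting and matching coefficients of each power of x gives A0 = 13/32, A1 = 1/16, so f_p = 13/32 + x/16.
General solution: f = 13/32 + x/16 + C1*exp(4*x) + C2*x*exp(4*x).
Apply the initial conditions: f(0) = 13/32 + C1 = -1 and f'(0) = 1/16 + C2 + 4*C1 = -2. Solving gives C1 = -45/32, C2 = 57/16.

f = 13/32 - 45*exp(4*x)/32 + x/16 + 57*x*exp(4*x)/16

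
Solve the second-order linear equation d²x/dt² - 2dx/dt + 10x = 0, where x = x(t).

x = C1*cos(3*t)*exp(t) + C2*exp(t)*sin(3*t)

Characteristic equation r² - 2r + 10 = 0 has discriminant (-2)² - 4·(10) = -36 < 0, so r = 1 ± 3i.
Hence x_h = C1*cos(3*t)*exp(t) + C2*exp(t)*sin(3*t).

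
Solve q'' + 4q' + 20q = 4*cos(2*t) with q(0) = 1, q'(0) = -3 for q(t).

q = cos(2*t)/5 + sin(2*t)/10 - 2*exp(-2*t)*sin(4*t)/5 + 4*cos(4*t)*exp(-2*t)/5

Characteristic equation r² + 4r + 20 = 0 has discriminant (4)² - 4·(20) = -64 < 0, so r = -2 ± 4i.
Hence q_h = C1*cos(4*t)*exp(-2*t) + C2*exp(-2*t)*sin(4*t).
Try q_p = A*cos(2*t) + B*sin(2*t). Substituting and equating the coefficients of cos(2t) and sin(2t) gives A = 1/5, B = 1/10, so q_p = cos(2*t)/5 + sin(2*t)/10.
General solution: q = cos(2*t)/5 + sin(2*t)/10 + C1*cos(4*t)*exp(-2*t) + C2*exp(-2*t)*sin(4*t).
Apply the initial conditions: q(0) = 1/5 + C1 = 1 and q'(0) = 1/5 - 2*C1 + 4*C2 = -3. Solving gives C1 = 4/5, C2 = -2/5.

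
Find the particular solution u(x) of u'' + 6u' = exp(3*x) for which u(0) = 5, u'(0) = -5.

Characteristic equation r² + 6r = 0 factors as (r + 6)r = 0, so r = -6, 0.
Hence u_h = C1*exp(-6*x) + C2.
Try u_p = A*exp(3*x). Substituting into the equation and dividing by exp(3*x) gives A = 1/27, so u_p = exp(3*x)/27.
General solution: u = C2 + exp(3*x)/27 + C1*exp(-6*x).
Apply the initial conditions: u(0) = 1/27 + C1 + C2 = 5 and u'(0) = 1/9 - 6*C1 = -5. Solving gives C1 = 23/27, C2 = 37/9.

u = 37/9 + exp(3*x)/27 + 23*exp(-6*x)/27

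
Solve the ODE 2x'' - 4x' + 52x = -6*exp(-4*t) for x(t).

Divide through by 2: x'' - 2x' + 26x = -3*exp(-4*t).
Characteristic equation r² - 2r + 26 = 0 has discriminant (-2)² - 4·(26) = -100 < 0, so r = 1 ± 5i.
Hence x_h = C1*cos(5*t)*exp(t) + C2*exp(t)*sin(5*t).
Try x_p = A*exp(-4*t). Substituting into the equation and dividing by exp(-4*t) gives A = -3/50, so x_p = -3*exp(-4*t)/50.

x = -3*exp(-4*t)/50 + C1*cos(5*t)*exp(t) + C2*exp(t)*sin(5*t)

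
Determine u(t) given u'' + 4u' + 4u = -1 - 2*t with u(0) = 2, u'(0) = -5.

u = 1/4 - t/2 + 7*exp(-2*t)/4 - t*exp(-2*t)

Characteristic equation r² + 4r + 4 = 0 has discriminant (4)² - 4·(4) = 0, so r = -2 is a repeated root.
Hence u_h = (C1 + C2*t)*exp(-2*t).
For the particular solution try u_p = A0 + A1*t. Substituting and matching coefficients of each power of t gives A0 = 1/4, A1 = -1/2, so u_p = 1/4 - t/2.
General solution: u = 1/4 - t/2 + C1*exp(-2*t) + C2*t*exp(-2*t).
Apply the initial conditions: u(0) = 1/4 + C1 = 2 and u'(0) = -1/2 + C2 - 2*C1 = -5. Solving gives C1 = 7/4, C2 = -1.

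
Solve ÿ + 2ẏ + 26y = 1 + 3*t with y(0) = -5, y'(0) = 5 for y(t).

y = 5/169 + 3*t/26 - 850*cos(5*t)*exp(-t)/169 - 49*exp(-t)*sin(5*t)/1690

Characteristic equation r² + 2r + 26 = 0 has discriminant (2)² - 4·(26) = -100 < 0, so r = -1 ± 5i.
Hence y_h = C1*cos(5*t)*exp(-t) + C2*exp(-t)*sin(5*t).
For the particular solution try y_p = A0 + A1*t. Substituting and matching coefficients of each power of t gives A0 = 5/169, A1 = 3/26, so y_p = 5/169 + 3*t/26.
General solution: y = 5/169 + 3*t/26 + C1*cos(5*t)*exp(-t) + C2*exp(-t)*sin(5*t).
Apply the initial conditions: y(0) = 5/169 + C1 = -5 and y'(0) = 3/26 - C1 + 5*C2 = 5. Solving gives C1 = -850/169, C2 = -49/1690.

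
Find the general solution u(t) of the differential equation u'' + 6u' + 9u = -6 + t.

Characteristic equation r² + 6r + 9 = 0 has discriminant (6)² - 4·(9) = 0, so r = -3 is a repeated root.
Hence u_h = (C1 + C2*t)*exp(-3*t).
For the particular solution try u_p = A0 + A1*t. Substituting and matching coefficients of each power of t gives A0 = -20/27, A1 = 1/9, so u_p = -20/27 + t/9.

u = -20/27 + t/9 + C1*exp(-3*t) + C2*t*exp(-3*t)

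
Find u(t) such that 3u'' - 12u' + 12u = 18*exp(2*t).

u = C1*exp(2*t) + 3*t**2*exp(2*t) + C2*t*exp(2*t)

Divide through by 3: u'' - 4u' + 4u = 6*exp(2*t).
Characteristic equation r² - 4r + 4 = 0 has discriminant (-4)² - 4·(4) = 0, so r = 2 is a repeated root.
Hence u_h = (C1 + C2*t)*exp(2*t).
Since exp(2*t) solves the homogeneous equation (r = 2 is a root of multiplicity 2), multiply the trial by t^2. Try u_p = A*t^2*exp(2*t). Substituting into the equation and dividing by exp(2*t) gives A = 3, so u_p = 3*t^2*exp(2*t).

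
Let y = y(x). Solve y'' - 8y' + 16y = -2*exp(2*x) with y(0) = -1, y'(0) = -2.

Characteristic equation r² - 8r + 16 = 0 has discriminant (-8)² - 4·(16) = 0, so r = 4 is a repeated root.
Hence y_h = (C1 + C2*x)*exp(4*x).
Try y_p = A*exp(2*x). Substituting into the equation and dividing by exp(2*x) gives A = -1/2, so y_p = -exp(2*x)/2.
General solution: y = -exp(2*x)/2 + C1*exp(4*x) + C2*x*exp(4*x).
Apply the initial conditions: y(0) = -1/2 + C1 = -1 and y'(0) = -1 + C2 + 4*C1 = -2. Solving gives C1 = -1/2, C2 = 1.

y = -exp(2*x)/2 - exp(4*x)/2 + x*exp(4*x)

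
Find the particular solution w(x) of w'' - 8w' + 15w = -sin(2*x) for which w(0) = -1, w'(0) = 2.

Characteristic equation r² - 8r + 15 = 0 factors as (r - 3)(r - 5) = 0, so r = 3, 5.
Hence w_h = C1*exp(3*x) + C2*exp(5*x).
Try w_p = A*cos(2*x) + B*sin(2*x). Substituting and equating the coefficients of cos(2x) and sin(2x) gives A = -16/377, B = -11/377, so w_p = -16*cos(2*x)/377 - 11*sin(2*x)/377.
General solution: w = -16*cos(2*x)/377 - 11*sin(2*x)/377 + C1*exp(3*x) + C2*exp(5*x).
Apply the initial conditions: w(0) = -16/377 + C1 + C2 = -1 and w'(0) = -22/377 + 3*C1 + 5*C2 = 2. Solving gives C1 = -89/26, C2 = 143/58.

w = -89*exp(3*x)/26 - 16*cos(2*x)/377 - 11*sin(2*x)/377 + 143*exp(5*x)/58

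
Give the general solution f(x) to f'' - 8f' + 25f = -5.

f = -1/5 + C1*cos(3*x)*exp(4*x) + C2*exp(4*x)*sin(3*x)

Characteristic equation r² - 8r + 25 = 0 has discriminant (-8)² - 4·(25) = -36 < 0, so r = 4 ± 3i.
Hence f_h = C1*cos(3*x)*exp(4*x) + C2*exp(4*x)*sin(3*x).
For the particular solution try f_p = A0. Substituting and matching coefficients of each power of x gives A0 = -1/5, so f_p = -1/5.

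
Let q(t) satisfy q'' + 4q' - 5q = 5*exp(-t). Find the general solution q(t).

Characteristic equation r² + 4r - 5 = 0 factors as (r + 5)(r - 1) = 0, so r = -5, 1.
Hence q_h = C1*exp(-5*t) + C2*exp(t).
Try q_p = A*exp(-t). Substituting into the equation and dividing by exp(-t) gives A = -5/8, so q_p = -5*exp(-t)/8.

q = -5*exp(-t)/8 + C1*exp(-5*t) + C2*exp(t)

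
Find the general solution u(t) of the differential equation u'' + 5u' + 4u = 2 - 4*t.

u = 7/4 - t + C1*exp(-t) + C2*exp(-4*t)

Characteristic equation r² + 5r + 4 = 0 factors as (r + 1)(r + 4) = 0, so r = -1, -4.
Hence u_h = C1*exp(-t) + C2*exp(-4*t).
For the particular solution try u_p = A0 + A1*t. Substituting and matching coefficients of each power of t gives A0 = 7/4, A1 = -1, so u_p = 7/4 - t.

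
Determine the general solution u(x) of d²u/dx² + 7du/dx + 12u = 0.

u = C1*exp(-3*x) + C2*exp(-4*x)

Characteristic equation r² + 7r + 12 = 0 factors as (r + 3)(r + 4) = 0, so r = -3, -4.
Hence u_h = C1*exp(-3*x) + C2*exp(-4*x).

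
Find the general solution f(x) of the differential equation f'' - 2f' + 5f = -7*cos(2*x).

Characteristic equation r² - 2r + 5 = 0 has discriminant (-2)² - 4·(5) = -16 < 0, so r = 1 ± 2i.
Hence f_h = C1*cos(2*x)*exp(x) + C2*exp(x)*sin(2*x).
Try f_p = A*cos(2*x) + B*sin(2*x). Substituting and equating the coefficients of cos(2x) and sin(2x) gives A = -7/17, B = 28/17, so f_p = -7*cos(2*x)/17 + 28*sin(2*x)/17.

f = -7*cos(2*x)/17 + 28*sin(2*x)/17 + C1*cos(2*x)*exp(x) + C2*exp(x)*sin(2*x)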